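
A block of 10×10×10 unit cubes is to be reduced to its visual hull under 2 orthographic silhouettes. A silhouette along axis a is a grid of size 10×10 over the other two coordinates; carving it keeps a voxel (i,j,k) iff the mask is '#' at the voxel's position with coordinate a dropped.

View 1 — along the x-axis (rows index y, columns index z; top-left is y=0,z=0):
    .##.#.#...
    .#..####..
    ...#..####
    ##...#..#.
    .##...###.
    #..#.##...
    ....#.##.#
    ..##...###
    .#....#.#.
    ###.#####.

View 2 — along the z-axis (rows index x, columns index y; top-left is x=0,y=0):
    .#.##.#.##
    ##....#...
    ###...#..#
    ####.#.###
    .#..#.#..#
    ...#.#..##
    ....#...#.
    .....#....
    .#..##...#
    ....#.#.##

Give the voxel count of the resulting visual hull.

201 voxels

full grid |V| = 1000
[1] x-view keeps 47 columns → grid now 470
[2] z-view keeps 41 columns → grid now 201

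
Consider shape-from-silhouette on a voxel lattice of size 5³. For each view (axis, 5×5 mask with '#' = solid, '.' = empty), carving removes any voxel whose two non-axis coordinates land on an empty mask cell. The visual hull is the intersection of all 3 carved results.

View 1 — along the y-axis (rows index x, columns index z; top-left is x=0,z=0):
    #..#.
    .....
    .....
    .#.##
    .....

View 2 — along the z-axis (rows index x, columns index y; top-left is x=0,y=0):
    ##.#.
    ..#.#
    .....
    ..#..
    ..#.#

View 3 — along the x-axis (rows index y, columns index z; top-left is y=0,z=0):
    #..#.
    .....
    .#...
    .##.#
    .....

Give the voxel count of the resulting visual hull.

full grid |V| = 125
V1 y: intersect with XZ mask (5 set) -- 25 left
V2 z: intersect with XY mask (8 set) -- 9 left
V3 x: intersect with YZ mask (6 set) -- 3 left

voxel count = 3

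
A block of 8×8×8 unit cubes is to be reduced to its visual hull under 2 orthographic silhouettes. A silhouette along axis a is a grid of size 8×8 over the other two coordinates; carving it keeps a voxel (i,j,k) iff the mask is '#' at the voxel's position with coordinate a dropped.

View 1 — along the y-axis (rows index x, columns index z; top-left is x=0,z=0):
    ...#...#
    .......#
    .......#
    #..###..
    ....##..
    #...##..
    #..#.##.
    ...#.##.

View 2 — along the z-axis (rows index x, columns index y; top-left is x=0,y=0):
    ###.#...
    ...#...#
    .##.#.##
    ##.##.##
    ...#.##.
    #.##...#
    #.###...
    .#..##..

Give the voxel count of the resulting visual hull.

voxel count = 82

initial block: 8^3 = 512
V1 y: intersect with XZ mask (20 set) -- 160 left
V2 z: intersect with XY mask (31 set) -- 82 left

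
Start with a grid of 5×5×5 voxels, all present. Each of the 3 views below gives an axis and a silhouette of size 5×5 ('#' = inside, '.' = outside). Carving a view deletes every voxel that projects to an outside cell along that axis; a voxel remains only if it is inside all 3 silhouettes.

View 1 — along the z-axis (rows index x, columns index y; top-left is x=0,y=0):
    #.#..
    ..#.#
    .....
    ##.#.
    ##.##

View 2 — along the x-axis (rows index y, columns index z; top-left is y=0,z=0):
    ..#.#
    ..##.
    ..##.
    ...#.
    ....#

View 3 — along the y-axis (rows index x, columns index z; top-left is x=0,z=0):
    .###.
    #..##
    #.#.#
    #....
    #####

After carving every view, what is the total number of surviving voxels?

remaining voxels: 11

before carving: 125 voxels (5×5×5)
carve view 1 (along z, XY-mask fill 11/25): 55 voxels remain
carve view 2 (along x, YZ-mask fill 8/25): 18 voxels remain
carve view 3 (along y, XZ-mask fill 15/25): 11 voxels remain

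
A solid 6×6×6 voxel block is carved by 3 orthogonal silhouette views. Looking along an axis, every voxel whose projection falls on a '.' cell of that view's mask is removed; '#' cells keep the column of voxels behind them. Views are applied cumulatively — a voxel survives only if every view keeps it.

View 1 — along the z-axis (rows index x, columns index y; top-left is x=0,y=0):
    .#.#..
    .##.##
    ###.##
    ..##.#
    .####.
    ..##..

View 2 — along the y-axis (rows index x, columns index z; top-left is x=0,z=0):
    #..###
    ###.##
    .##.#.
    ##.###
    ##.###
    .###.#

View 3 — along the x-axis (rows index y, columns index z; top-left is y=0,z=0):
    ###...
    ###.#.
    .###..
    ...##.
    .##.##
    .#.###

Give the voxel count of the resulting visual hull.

start: 6×6×6 = 216 voxels
[1] z-view keeps 20 columns → grid now 120
[2] y-view keeps 26 columns → grid now 86
[3] x-view keeps 20 columns → grid now 51

remaining voxels: 51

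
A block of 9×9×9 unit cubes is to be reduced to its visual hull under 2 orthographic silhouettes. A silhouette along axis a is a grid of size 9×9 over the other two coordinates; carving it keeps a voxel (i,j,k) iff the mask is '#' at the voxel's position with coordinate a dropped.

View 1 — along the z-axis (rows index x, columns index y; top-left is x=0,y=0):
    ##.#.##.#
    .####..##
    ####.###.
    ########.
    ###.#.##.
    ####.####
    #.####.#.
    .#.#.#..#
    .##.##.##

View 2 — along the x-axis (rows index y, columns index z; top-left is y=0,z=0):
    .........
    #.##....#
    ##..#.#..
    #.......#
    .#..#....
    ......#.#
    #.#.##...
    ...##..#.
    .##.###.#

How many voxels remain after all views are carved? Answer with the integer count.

|visual hull| = 169

start: 9×9×9 = 729 voxels
after view 1 [z-axis, 57 of 81 cells solid] → remaining = 513
after view 2 [x-axis, 27 of 81 cells solid] → remaining = 169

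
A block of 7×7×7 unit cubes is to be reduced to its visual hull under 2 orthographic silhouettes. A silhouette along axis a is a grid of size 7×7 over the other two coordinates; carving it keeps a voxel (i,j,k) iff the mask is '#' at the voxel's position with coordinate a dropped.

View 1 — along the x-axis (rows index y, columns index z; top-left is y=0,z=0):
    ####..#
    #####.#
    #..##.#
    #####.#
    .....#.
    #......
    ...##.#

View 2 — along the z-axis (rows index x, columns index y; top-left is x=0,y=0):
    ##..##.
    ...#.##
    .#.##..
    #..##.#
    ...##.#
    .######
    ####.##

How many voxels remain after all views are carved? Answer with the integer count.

|visual hull| = 107

full grid |V| = 343
carve view 1 (along x, YZ-mask fill 26/49): 182 voxels remain
carve view 2 (along z, XY-mask fill 29/49): 107 voxels remain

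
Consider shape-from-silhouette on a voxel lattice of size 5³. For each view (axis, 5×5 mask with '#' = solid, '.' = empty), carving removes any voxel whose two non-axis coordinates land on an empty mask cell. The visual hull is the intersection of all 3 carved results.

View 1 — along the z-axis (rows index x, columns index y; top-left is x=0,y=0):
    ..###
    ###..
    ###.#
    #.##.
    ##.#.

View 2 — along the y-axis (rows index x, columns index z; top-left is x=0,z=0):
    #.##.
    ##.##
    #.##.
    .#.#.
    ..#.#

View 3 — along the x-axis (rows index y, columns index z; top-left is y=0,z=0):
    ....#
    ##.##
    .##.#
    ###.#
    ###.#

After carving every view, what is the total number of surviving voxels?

23 voxels

before carving: 125 voxels (5×5×5)
  1. axis=2 (XY plane), |mask|=16  ⇒  voxels=80
  2. axis=1 (XZ plane), |mask|=14  ⇒  voxels=45
  3. axis=0 (YZ plane), |mask|=16  ⇒  voxels=23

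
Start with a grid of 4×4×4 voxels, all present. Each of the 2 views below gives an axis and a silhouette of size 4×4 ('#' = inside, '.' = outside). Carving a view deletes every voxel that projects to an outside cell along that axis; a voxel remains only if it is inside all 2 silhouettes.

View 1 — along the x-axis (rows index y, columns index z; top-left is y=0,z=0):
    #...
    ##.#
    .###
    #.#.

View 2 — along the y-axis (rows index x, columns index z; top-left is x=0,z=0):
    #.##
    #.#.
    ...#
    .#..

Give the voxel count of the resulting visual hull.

before carving: 64 voxels (4×4×4)
after view 1 [x-axis, 9 of 16 cells solid] → remaining = 36
after view 2 [y-axis, 7 of 16 cells solid] → remaining = 16

16 voxels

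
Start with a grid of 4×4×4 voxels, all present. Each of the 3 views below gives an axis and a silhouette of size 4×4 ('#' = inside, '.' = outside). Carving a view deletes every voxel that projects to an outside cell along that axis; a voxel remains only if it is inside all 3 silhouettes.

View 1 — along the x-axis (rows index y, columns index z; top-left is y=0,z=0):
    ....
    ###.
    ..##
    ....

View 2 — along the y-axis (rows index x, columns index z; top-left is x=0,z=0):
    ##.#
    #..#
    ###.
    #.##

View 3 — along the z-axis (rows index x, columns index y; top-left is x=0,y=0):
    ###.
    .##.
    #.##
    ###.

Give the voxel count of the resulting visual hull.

full grid |V| = 64
  1. axis=0 (YZ plane), |mask|=5  ⇒  voxels=20
  2. axis=1 (XZ plane), |mask|=11  ⇒  voxels=13
  3. axis=2 (XY plane), |mask|=11  ⇒  voxels=10

remaining voxels: 10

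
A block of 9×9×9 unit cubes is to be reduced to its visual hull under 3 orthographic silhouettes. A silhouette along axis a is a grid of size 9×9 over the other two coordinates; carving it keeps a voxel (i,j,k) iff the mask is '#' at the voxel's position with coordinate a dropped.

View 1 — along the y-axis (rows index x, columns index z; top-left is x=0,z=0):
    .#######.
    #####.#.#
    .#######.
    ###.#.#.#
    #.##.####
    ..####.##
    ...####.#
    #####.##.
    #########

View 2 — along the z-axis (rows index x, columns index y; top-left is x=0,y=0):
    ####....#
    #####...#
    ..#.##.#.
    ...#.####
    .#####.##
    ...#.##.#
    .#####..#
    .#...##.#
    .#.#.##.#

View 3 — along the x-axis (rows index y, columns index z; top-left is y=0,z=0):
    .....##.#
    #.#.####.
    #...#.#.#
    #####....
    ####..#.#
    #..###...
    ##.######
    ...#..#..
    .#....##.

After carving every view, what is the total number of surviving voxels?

remaining voxels: 157

initial block: 9^3 = 729
step 1: project along y, AND mask (61/81) → |grid| = 549
step 2: project along z, AND mask (46/81) → |grid| = 311
step 3: project along x, AND mask (41/81) → |grid| = 157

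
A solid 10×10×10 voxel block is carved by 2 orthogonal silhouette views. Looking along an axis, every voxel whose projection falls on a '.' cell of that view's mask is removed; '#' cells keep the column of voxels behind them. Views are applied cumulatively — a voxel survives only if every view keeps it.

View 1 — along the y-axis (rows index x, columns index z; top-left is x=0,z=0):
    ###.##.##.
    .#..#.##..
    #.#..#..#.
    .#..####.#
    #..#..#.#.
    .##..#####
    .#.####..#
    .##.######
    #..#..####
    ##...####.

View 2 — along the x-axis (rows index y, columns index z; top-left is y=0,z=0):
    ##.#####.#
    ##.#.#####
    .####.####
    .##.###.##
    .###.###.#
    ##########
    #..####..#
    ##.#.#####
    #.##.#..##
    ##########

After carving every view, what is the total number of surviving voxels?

before carving: 1000 voxels (10×10×10)
  1. axis=1 (XZ plane), |mask|=58  ⇒  voxels=580
  2. axis=0 (YZ plane), |mask|=78  ⇒  voxels=455

455 voxels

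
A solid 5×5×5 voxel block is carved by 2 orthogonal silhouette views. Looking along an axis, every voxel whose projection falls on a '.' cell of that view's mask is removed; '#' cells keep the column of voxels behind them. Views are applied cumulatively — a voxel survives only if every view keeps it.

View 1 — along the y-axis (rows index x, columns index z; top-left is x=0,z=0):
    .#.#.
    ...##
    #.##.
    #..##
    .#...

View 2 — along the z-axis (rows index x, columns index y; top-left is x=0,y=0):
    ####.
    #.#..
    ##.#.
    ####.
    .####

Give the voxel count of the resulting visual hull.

voxel count = 37

start: 5×5×5 = 125 voxels
V1 y: intersect with XZ mask (11 set) -- 55 left
V2 z: intersect with XY mask (17 set) -- 37 left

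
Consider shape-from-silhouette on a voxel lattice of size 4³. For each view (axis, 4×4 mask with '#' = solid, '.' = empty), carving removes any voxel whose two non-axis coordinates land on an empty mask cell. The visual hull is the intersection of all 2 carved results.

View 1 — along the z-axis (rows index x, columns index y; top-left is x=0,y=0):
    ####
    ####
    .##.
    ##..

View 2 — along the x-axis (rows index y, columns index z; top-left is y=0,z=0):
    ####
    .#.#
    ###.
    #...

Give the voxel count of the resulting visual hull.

start: 4×4×4 = 64 voxels
step 1: project along z, AND mask (12/16) → |grid| = 48
step 2: project along x, AND mask (10/16) → |grid| = 31

remaining voxels: 31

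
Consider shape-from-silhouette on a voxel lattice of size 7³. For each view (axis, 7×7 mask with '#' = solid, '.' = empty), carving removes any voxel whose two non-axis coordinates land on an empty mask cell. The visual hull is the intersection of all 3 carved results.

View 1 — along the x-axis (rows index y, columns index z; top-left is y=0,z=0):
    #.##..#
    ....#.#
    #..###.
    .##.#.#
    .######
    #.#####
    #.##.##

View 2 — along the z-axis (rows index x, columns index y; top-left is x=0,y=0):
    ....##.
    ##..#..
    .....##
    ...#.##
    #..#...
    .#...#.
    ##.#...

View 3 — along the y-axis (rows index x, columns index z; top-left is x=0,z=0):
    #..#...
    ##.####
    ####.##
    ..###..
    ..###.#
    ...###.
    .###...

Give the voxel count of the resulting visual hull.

start: 7×7×7 = 343 voxels
[1] x-view keeps 31 columns → grid now 217
[2] z-view keeps 17 columns → grid now 76
[3] y-view keeps 27 columns → grid now 44

|visual hull| = 44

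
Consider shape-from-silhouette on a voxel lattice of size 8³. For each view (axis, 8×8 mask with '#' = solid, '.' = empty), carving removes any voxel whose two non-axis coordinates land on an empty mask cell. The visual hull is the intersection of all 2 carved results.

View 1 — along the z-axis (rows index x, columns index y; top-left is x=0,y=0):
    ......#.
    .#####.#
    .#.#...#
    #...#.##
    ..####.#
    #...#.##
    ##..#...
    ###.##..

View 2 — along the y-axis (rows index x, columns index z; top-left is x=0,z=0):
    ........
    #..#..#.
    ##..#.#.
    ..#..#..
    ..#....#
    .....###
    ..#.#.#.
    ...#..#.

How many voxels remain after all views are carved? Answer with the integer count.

voxel count = 79

initial block: 8^3 = 512
after view 1 [z-axis, 31 of 64 cells solid] → remaining = 248
after view 2 [y-axis, 19 of 64 cells solid] → remaining = 79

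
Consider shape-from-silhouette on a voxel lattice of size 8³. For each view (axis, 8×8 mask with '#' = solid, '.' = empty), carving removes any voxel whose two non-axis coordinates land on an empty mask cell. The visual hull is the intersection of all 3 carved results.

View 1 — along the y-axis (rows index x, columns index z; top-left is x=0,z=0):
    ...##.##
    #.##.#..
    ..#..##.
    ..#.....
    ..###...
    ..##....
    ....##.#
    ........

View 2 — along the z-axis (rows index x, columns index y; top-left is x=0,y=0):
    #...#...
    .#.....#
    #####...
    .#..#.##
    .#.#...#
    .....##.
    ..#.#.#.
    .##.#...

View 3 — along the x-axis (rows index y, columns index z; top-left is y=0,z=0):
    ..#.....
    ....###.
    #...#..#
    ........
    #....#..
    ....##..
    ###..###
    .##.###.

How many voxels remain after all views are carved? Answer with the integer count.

before carving: 512 voxels (8×8×8)
after view 1 [y-axis, 20 of 64 cells solid] → remaining = 160
after view 2 [z-axis, 24 of 64 cells solid] → remaining = 57
after view 3 [x-axis, 22 of 64 cells solid] → remaining = 18

voxel count = 18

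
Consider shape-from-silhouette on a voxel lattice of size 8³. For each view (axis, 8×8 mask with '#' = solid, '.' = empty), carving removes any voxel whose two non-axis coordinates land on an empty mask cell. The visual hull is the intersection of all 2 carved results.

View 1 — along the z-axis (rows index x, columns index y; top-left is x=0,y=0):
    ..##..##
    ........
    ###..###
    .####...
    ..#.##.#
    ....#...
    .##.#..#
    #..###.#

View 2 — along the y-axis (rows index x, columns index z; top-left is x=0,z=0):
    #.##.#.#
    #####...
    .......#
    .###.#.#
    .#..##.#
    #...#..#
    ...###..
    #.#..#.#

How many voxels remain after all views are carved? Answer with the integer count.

voxel count = 97

before carving: 512 voxels (8×8×8)
  1. axis=2 (XY plane), |mask|=28  ⇒  voxels=224
  2. axis=1 (XZ plane), |mask|=30  ⇒  voxels=97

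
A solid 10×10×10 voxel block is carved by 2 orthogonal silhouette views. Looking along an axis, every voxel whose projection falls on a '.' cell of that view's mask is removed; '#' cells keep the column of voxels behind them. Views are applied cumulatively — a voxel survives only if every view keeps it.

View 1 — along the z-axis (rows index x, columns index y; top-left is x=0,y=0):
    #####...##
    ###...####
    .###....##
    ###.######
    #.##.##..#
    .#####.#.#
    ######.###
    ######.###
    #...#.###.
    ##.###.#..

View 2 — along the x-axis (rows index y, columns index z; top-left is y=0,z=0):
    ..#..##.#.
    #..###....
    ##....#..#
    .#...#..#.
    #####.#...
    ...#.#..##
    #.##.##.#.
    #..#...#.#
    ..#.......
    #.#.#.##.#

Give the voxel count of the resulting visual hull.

initial block: 10^3 = 1000
step 1: project along z, AND mask (70/100) → |grid| = 700
step 2: project along x, AND mask (42/100) → |grid| = 290

|visual hull| = 290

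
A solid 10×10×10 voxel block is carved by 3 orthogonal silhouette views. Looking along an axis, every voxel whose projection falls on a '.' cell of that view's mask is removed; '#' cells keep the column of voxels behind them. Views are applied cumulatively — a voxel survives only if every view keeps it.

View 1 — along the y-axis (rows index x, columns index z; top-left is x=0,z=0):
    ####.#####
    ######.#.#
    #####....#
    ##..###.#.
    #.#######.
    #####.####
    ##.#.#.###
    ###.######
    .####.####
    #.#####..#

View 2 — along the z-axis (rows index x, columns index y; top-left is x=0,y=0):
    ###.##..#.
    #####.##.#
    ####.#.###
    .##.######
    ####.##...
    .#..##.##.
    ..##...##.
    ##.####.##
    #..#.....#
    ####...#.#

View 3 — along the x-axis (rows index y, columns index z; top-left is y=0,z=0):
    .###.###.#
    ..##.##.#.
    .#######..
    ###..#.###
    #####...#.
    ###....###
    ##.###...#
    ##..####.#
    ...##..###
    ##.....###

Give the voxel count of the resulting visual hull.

initial block: 10^3 = 1000
V1 y: intersect with XZ mask (77 set) -- 770 left
V2 z: intersect with XY mask (62 set) -- 473 left
V3 x: intersect with YZ mask (61 set) -- 288 left

288 voxels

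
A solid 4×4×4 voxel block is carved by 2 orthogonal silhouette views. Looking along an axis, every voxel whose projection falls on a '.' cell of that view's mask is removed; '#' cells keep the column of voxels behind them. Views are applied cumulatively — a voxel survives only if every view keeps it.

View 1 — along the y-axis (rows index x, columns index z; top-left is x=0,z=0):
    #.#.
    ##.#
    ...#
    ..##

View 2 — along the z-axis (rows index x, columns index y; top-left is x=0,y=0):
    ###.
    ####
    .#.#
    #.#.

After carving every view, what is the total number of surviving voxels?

remaining voxels: 24

before carving: 64 voxels (4×4×4)
[1] y-view keeps 8 columns → grid now 32
[2] z-view keeps 11 columns → grid now 24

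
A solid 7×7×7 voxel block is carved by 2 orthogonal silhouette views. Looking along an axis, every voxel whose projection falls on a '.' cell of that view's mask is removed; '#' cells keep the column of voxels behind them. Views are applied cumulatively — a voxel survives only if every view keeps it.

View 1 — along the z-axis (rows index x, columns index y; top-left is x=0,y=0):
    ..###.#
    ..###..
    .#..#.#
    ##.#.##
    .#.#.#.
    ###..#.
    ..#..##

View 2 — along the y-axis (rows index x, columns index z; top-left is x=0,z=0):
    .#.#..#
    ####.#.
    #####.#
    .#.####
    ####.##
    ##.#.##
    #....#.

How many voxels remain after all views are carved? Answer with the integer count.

before carving: 343 voxels (7×7×7)
step 1: project along z, AND mask (25/49) → |grid| = 175
step 2: project along y, AND mask (32/49) → |grid| = 114

|visual hull| = 114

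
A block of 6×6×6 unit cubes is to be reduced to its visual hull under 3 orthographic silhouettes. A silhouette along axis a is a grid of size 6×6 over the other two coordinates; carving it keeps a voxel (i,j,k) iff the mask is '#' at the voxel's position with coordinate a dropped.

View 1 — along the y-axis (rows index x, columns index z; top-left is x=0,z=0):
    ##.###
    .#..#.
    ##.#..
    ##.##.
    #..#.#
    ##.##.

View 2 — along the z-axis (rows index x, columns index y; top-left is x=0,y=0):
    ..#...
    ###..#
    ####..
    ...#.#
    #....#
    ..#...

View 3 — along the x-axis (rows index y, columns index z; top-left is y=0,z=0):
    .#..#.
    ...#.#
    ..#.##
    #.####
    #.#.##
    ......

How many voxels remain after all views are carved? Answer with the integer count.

|visual hull| = 13

start: 6×6×6 = 216 voxels
carve view 1 (along y, XZ-mask fill 21/36): 126 voxels remain
carve view 2 (along z, XY-mask fill 14/36): 43 voxels remain
carve view 3 (along x, YZ-mask fill 16/36): 13 voxels remain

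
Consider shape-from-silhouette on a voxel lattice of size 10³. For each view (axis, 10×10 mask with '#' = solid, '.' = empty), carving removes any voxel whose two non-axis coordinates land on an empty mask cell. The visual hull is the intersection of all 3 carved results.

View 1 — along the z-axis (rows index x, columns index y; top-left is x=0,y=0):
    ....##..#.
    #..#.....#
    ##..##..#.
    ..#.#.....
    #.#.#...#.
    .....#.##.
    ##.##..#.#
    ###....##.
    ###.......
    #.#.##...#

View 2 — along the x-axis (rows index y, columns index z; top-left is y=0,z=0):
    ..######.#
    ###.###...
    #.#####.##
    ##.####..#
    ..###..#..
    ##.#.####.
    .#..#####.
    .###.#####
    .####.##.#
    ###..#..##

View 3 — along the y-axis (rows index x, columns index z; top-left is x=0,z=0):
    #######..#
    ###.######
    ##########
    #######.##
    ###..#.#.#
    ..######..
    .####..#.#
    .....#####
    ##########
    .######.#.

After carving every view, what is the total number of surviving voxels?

188 voxels

full grid |V| = 1000
[1] z-view keeps 39 columns → grid now 390
[2] x-view keeps 66 columns → grid now 256
[3] y-view keeps 76 columns → grid now 188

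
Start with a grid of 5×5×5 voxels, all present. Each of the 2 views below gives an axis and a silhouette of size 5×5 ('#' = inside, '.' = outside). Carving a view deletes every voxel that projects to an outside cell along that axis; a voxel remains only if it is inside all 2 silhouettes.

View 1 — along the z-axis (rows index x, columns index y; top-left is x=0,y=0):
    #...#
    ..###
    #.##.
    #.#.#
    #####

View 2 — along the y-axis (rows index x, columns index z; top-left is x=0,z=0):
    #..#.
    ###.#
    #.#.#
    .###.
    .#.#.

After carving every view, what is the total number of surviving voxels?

44 voxels

start: 5×5×5 = 125 voxels
  1. axis=2 (XY plane), |mask|=16  ⇒  voxels=80
  2. axis=1 (XZ plane), |mask|=14  ⇒  voxels=44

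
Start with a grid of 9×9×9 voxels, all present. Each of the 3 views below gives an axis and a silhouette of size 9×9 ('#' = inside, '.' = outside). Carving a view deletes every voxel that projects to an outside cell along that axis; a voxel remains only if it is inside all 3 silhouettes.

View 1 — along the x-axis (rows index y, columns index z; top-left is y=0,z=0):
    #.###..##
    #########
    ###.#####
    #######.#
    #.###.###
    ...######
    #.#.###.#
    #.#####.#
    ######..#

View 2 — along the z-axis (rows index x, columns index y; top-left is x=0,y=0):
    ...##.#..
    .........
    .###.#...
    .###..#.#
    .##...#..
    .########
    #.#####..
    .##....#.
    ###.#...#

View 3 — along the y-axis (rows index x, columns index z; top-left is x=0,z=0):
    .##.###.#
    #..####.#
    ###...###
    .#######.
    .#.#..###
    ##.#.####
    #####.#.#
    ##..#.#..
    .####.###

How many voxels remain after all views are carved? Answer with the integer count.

|visual hull| = 190

start: 9×9×9 = 729 voxels
after view 1 [x-axis, 64 of 81 cells solid] → remaining = 576
after view 2 [z-axis, 37 of 81 cells solid] → remaining = 273
after view 3 [y-axis, 55 of 81 cells solid] → remaining = 190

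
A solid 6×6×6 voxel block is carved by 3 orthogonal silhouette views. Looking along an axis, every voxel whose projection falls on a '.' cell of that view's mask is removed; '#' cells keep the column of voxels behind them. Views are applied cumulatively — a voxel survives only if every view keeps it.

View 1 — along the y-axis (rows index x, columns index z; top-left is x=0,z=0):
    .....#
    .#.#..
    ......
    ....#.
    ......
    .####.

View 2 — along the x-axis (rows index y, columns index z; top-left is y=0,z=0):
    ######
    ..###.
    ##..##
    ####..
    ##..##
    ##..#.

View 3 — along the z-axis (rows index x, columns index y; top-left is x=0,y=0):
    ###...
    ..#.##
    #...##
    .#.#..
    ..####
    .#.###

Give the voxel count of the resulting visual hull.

start: 6×6×6 = 216 voxels
  1. axis=1 (XZ plane), |mask|=8  ⇒  voxels=48
  2. axis=0 (YZ plane), |mask|=24  ⇒  voxels=32
  3. axis=2 (XY plane), |mask|=19  ⇒  voxels=16

voxel count = 16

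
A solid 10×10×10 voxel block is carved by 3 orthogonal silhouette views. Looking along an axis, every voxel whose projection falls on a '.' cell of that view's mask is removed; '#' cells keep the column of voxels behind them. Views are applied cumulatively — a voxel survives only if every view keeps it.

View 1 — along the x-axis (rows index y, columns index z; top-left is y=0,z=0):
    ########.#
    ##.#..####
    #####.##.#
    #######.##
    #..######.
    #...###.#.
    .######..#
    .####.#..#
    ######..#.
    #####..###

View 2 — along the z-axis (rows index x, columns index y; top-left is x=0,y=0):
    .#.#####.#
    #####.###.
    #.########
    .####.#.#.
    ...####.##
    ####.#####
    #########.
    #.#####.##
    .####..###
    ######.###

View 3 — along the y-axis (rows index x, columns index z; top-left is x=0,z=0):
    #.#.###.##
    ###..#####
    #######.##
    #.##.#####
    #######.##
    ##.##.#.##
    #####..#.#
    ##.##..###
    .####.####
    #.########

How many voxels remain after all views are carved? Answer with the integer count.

before carving: 1000 voxels (10×10×10)
step 1: project along x, AND mask (73/100) → |grid| = 730
step 2: project along z, AND mask (78/100) → |grid| = 572
step 3: project along y, AND mask (79/100) → |grid| = 458

remaining voxels: 458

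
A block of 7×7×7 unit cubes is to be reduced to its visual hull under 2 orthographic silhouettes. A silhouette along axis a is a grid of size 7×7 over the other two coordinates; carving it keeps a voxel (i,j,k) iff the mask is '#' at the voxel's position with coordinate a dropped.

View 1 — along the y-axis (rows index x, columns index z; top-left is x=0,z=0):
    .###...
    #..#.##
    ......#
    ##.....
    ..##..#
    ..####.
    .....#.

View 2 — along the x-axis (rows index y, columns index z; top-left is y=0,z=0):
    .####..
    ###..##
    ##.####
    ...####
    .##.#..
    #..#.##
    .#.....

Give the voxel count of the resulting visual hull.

initial block: 7^3 = 343
[1] y-view keeps 18 columns → grid now 126
[2] x-view keeps 27 columns → grid now 69

remaining voxels: 69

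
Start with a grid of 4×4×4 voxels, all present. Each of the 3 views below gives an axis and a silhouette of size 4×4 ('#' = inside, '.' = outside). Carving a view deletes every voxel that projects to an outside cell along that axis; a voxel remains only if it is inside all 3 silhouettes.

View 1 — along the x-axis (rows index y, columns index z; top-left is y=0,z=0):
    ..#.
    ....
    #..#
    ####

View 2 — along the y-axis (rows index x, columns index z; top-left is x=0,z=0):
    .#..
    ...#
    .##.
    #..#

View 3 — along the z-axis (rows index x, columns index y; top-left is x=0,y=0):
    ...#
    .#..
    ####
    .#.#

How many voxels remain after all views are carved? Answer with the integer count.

full grid |V| = 64
after view 1 [x-axis, 7 of 16 cells solid] → remaining = 28
after view 2 [y-axis, 6 of 16 cells solid] → remaining = 10
after view 3 [z-axis, 8 of 16 cells solid] → remaining = 6

6 voxels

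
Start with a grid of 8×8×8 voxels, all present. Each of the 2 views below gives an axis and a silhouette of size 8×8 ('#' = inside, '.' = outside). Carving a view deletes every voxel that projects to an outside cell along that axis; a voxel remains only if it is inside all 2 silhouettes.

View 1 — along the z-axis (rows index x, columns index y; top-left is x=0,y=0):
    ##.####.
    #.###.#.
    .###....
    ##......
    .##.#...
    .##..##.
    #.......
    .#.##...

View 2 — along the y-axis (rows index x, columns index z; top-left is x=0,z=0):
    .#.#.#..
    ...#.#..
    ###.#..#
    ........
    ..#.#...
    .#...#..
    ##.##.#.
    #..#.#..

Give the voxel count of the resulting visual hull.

|visual hull| = 71

start: 8×8×8 = 512 voxels
  1. axis=2 (XY plane), |mask|=27  ⇒  voxels=216
  2. axis=1 (XZ plane), |mask|=22  ⇒  voxels=71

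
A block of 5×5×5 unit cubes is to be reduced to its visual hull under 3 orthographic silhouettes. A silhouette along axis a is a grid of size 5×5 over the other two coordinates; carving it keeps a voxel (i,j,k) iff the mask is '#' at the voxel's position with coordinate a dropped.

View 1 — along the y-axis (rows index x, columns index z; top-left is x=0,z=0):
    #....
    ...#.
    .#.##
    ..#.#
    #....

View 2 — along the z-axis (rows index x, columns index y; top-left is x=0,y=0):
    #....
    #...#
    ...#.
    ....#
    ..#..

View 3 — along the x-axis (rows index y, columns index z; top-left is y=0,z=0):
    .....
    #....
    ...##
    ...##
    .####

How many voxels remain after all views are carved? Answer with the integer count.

full grid |V| = 125
step 1: project along y, AND mask (8/25) → |grid| = 40
step 2: project along z, AND mask (6/25) → |grid| = 9
step 3: project along x, AND mask (9/25) → |grid| = 5

|visual hull| = 5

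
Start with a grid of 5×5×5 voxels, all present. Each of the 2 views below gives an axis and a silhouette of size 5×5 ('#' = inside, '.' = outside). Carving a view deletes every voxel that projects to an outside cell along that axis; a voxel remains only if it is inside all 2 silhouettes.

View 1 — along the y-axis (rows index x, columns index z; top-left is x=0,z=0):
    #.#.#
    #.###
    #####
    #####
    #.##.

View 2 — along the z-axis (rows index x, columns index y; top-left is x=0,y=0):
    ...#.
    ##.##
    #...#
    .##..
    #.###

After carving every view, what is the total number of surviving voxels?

voxel count = 51

before carving: 125 voxels (5×5×5)
[1] y-view keeps 20 columns → grid now 100
[2] z-view keeps 13 columns → grid now 51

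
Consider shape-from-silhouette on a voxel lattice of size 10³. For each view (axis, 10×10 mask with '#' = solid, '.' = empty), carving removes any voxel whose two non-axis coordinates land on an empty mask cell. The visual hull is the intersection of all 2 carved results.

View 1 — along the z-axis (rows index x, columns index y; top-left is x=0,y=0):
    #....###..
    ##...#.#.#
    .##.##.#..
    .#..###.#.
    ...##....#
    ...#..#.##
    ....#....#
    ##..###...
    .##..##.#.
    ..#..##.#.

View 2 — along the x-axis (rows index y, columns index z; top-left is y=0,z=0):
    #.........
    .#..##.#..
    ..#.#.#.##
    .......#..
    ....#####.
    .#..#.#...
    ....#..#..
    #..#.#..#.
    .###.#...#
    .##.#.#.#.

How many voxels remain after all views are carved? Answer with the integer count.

before carving: 1000 voxels (10×10×10)
step 1: project along z, AND mask (42/100) → |grid| = 420
step 2: project along x, AND mask (35/100) → |grid| = 150

150 voxels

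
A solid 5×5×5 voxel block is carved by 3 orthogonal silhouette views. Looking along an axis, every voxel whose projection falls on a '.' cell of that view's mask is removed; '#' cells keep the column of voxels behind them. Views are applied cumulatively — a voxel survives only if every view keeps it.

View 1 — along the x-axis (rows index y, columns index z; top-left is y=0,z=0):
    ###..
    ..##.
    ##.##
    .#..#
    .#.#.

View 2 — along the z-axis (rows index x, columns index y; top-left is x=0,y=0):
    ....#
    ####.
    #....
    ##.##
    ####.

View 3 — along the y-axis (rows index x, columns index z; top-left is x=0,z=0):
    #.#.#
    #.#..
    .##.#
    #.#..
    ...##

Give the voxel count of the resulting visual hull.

voxel count = 13

start: 5×5×5 = 125 voxels
after view 1 [x-axis, 13 of 25 cells solid] → remaining = 65
after view 2 [z-axis, 14 of 25 cells solid] → remaining = 36
after view 3 [y-axis, 12 of 25 cells solid] → remaining = 13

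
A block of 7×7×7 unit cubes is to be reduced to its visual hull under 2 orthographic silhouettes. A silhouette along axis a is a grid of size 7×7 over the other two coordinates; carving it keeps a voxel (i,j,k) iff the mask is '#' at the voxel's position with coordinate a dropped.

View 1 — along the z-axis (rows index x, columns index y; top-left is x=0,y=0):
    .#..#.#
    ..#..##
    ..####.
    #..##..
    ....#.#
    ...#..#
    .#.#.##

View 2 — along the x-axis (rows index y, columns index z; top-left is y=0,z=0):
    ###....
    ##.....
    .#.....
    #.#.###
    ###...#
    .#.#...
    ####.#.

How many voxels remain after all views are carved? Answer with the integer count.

initial block: 7^3 = 343
[1] z-view keeps 21 columns → grid now 147
[2] x-view keeps 22 columns → grid now 76

remaining voxels: 76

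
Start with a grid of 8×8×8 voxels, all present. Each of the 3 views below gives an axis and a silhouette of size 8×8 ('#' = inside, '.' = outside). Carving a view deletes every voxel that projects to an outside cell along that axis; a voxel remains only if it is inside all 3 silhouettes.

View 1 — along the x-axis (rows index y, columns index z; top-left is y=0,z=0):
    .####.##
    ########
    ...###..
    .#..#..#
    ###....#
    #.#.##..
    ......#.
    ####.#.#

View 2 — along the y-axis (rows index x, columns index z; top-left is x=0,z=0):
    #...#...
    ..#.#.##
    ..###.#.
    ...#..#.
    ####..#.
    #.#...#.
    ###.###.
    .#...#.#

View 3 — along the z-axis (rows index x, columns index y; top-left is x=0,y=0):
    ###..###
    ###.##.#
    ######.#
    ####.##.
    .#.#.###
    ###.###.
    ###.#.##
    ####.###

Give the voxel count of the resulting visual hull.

remaining voxels: 99

before carving: 512 voxels (8×8×8)
  1. axis=0 (YZ plane), |mask|=35  ⇒  voxels=280
  2. axis=1 (XZ plane), |mask|=29  ⇒  voxels=124
  3. axis=2 (XY plane), |mask|=49  ⇒  voxels=99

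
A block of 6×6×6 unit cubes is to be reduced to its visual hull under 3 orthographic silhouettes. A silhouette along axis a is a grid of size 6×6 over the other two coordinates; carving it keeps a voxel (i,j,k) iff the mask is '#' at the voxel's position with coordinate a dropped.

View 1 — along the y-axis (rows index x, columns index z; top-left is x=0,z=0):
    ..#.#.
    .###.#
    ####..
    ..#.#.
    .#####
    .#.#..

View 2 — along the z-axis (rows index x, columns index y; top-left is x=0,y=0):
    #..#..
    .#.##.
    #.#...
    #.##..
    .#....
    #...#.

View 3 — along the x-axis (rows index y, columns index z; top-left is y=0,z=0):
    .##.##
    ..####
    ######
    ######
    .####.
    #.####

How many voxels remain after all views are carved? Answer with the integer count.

|visual hull| = 33

full grid |V| = 216
after view 1 [y-axis, 19 of 36 cells solid] → remaining = 114
after view 2 [z-axis, 13 of 36 cells solid] → remaining = 39
after view 3 [x-axis, 29 of 36 cells solid] → remaining = 33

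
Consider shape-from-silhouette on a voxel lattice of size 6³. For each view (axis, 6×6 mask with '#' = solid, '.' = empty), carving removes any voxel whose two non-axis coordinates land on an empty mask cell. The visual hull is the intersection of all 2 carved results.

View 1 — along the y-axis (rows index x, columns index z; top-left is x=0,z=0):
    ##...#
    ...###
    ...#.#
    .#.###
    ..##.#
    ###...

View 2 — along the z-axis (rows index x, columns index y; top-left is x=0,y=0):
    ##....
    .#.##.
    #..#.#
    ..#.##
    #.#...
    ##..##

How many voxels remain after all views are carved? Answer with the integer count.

full grid |V| = 216
step 1: project along y, AND mask (18/36) → |grid| = 108
step 2: project along z, AND mask (17/36) → |grid| = 51

voxel count = 51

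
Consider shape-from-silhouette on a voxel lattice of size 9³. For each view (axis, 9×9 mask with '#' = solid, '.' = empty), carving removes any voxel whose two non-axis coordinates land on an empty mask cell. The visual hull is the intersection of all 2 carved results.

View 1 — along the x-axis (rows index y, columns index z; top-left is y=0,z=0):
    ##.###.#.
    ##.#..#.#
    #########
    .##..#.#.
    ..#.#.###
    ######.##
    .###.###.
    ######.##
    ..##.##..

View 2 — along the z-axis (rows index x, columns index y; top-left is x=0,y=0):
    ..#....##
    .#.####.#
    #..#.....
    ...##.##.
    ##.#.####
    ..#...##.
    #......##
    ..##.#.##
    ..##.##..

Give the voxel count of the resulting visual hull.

228 voxels

before carving: 729 voxels (9×9×9)
step 1: project along x, AND mask (55/81) → |grid| = 495
step 2: project along z, AND mask (37/81) → |grid| = 228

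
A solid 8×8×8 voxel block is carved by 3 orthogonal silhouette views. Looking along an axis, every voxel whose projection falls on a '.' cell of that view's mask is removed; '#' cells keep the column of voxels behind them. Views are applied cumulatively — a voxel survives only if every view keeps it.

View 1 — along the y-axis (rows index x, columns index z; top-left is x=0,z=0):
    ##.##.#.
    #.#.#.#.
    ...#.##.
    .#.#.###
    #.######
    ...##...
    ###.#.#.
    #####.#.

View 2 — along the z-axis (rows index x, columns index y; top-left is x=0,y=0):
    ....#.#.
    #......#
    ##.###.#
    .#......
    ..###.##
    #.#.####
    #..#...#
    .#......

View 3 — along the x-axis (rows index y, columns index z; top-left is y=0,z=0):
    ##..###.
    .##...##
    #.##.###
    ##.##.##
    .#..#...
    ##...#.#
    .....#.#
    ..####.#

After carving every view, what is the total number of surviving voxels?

before carving: 512 voxels (8×8×8)
[1] y-view keeps 37 columns → grid now 296
[2] z-view keeps 26 columns → grid now 109
[3] x-view keeps 34 columns → grid now 55

voxel count = 55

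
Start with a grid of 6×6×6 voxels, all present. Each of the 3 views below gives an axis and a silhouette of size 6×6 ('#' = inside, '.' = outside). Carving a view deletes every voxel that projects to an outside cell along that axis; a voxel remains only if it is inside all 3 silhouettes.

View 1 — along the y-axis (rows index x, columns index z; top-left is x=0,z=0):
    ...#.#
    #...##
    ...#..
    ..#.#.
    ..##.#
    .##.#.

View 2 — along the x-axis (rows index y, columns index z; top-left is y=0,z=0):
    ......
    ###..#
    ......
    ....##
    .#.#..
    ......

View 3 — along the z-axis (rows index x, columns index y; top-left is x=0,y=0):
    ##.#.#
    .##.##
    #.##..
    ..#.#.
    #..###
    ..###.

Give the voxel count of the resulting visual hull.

remaining voxels: 8

before carving: 216 voxels (6×6×6)
[1] y-view keeps 14 columns → grid now 84
[2] x-view keeps 8 columns → grid now 18
[3] z-view keeps 20 columns → grid now 8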